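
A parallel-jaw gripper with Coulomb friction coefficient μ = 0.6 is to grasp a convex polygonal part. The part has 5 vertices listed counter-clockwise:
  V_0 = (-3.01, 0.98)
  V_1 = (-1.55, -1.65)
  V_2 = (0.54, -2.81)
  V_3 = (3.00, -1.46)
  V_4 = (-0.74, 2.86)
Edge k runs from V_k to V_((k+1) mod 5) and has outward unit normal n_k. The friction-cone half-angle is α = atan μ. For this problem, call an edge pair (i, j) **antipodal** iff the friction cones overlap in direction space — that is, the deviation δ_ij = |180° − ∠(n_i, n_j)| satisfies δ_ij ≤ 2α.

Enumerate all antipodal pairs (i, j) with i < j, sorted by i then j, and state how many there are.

α = atan 0.6 = 30.96°;  2α = 61.93°
n_0 = (-0.8743, -0.4854)
n_1 = (-0.4853, -0.8744)
n_2 = (+0.4811, -0.8767)
n_3 = (+0.7560, +0.6545)
n_4 = (-0.6378, +0.7702)
  (0,1): δ = 148.07°  ·
  (0,2): δ = 90.28°  ·
  (0,3): δ = 11.85°  ✓
  (0,4): δ = 100.60°  ·
  (1,2): δ = 122.21°  ·
  (1,3): δ = 20.08°  ✓
  (1,4): δ = 68.66°  ·
  (2,3): δ = 77.87°  ·
  (2,4): δ = 10.87°  ✓
  (3,4): δ = 91.25°  ·
antipodal pairs: 3

count = 3; pairs: (0,3), (1,3), (2,4)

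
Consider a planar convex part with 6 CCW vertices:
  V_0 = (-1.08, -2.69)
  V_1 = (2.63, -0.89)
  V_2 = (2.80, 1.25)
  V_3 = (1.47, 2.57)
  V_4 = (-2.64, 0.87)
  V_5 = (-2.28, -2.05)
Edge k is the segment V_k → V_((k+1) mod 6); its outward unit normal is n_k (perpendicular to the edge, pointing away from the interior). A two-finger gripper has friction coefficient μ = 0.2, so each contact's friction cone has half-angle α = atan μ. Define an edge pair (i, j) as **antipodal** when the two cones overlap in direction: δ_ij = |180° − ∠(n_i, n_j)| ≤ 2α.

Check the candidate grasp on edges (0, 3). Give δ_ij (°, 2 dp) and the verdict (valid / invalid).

α = atan 0.2 = 11.31°;  2α = 22.62°
edge 0: e_0 = (+3.71, +1.80);  n_0 = (+0.4365, -0.8997)
edge 3: e_3 = (-4.11, -1.70);  n_3 = (-0.3822, +0.9241)
∠(n_0, n_3) = 176.59°
δ = |180° − 176.59°| = 3.41°
3.41° ≤ 2α = 22.62°  →  valid

δ = 3.41°, valid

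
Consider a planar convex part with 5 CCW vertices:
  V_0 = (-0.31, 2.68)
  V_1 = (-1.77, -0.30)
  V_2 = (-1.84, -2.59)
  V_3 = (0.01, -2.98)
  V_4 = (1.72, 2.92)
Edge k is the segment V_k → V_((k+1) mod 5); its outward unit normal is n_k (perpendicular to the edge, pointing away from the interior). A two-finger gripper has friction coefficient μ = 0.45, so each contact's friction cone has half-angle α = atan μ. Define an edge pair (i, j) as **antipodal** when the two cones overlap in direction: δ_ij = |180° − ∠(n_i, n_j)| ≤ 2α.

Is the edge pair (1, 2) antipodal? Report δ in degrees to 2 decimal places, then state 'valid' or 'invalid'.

δ = 100.15°, invalid

α = atan 0.45 = 24.23°;  2α = 48.46°
edge 1: e_1 = (-0.07, -2.29);  n_1 = (-0.9995, +0.0306)
edge 2: e_2 = (+1.85, -0.39);  n_2 = (-0.2063, -0.9785)
∠(n_1, n_2) = 79.85°
δ = |180° − 79.85°| = 100.15°
100.15° > 2α = 48.46°  →  invalid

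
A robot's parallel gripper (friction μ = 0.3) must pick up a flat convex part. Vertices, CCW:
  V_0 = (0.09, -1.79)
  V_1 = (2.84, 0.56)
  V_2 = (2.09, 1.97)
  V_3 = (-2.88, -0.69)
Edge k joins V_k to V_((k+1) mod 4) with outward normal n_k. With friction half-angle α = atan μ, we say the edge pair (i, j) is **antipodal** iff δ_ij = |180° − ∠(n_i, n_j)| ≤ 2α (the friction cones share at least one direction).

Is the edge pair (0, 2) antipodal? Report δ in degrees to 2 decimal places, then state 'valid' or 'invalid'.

α = atan 0.3 = 16.70°;  2α = 33.40°
edge 0: e_0 = (+2.75, +2.35);  n_0 = (+0.6497, -0.7602)
edge 2: e_2 = (-4.97, -2.66);  n_2 = (-0.4719, +0.8817)
∠(n_0, n_2) = 167.64°
δ = |180° − 167.64°| = 12.36°
12.36° ≤ 2α = 33.40°  →  valid

δ = 12.36°, valid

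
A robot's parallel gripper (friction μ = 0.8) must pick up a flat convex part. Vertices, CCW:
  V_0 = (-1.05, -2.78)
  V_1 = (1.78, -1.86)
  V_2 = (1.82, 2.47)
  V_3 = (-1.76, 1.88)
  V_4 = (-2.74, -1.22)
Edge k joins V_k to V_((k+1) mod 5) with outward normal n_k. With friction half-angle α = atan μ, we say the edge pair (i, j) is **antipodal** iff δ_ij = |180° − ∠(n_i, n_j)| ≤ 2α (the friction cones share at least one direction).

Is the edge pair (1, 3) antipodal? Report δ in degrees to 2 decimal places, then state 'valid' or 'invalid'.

δ = 17.01°, valid

α = atan 0.8 = 38.66°;  2α = 77.32°
edge 1: e_1 = (+0.04, +4.33);  n_1 = (+1.0000, -0.0092)
edge 3: e_3 = (-0.98, -3.10);  n_3 = (-0.9535, +0.3014)
∠(n_1, n_3) = 162.99°
δ = |180° − 162.99°| = 17.01°
17.01° ≤ 2α = 77.32°  →  valid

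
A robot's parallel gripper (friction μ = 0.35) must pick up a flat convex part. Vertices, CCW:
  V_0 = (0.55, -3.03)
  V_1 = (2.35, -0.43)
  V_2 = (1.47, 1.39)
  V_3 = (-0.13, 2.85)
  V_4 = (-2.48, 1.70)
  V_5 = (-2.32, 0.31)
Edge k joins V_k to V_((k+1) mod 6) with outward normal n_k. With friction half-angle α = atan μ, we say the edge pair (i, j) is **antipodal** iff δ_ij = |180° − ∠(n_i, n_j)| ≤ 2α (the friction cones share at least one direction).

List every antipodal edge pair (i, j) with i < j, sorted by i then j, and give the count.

count = 4; pairs: (0,3), (1,4), (1,5), (2,5)

α = atan 0.35 = 19.29°;  2α = 38.58°
n_0 = (+0.8222, -0.5692)
n_1 = (+0.9003, +0.4353)
n_2 = (+0.6741, +0.7387)
n_3 = (-0.4396, +0.8982)
n_4 = (-0.9934, -0.1144)
n_5 = (-0.7585, -0.6517)
  (0,1): δ = 119.50°  ·
  (0,2): δ = 97.69°  ·
  (0,3): δ = 29.23°  ✓
  (0,4): δ = 41.26°  ·
  (0,5): δ = 75.37°  ·
  (1,2): δ = 158.18°  ·
  (1,3): δ = 89.73°  ·
  (1,4): δ = 19.24°  ✓
  (1,5): δ = 14.87°  ✓
  (2,3): δ = 111.54°  ·
  (2,4): δ = 41.05°  ·
  (2,5): δ = 6.95°  ✓
  (3,4): δ = 109.51°  ·
  (3,5): δ = 75.40°  ·
  (4,5): δ = 145.89°  ·
antipodal pairs: 4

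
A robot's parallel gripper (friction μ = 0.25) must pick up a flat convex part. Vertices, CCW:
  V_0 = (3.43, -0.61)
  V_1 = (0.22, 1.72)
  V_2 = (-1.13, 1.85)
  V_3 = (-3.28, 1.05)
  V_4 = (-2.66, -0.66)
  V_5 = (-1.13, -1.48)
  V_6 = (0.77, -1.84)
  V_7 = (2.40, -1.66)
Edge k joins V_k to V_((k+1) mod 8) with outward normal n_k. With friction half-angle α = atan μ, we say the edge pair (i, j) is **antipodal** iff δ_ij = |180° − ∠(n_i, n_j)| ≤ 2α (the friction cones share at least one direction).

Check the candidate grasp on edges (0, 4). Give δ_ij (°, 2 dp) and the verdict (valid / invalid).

δ = 7.79°, valid

α = atan 0.25 = 14.04°;  2α = 28.07°
edge 0: e_0 = (-3.21, +2.33);  n_0 = (+0.5874, +0.8093)
edge 4: e_4 = (+1.53, -0.82);  n_4 = (-0.4724, -0.8814)
∠(n_0, n_4) = 172.21°
δ = |180° − 172.21°| = 7.79°
7.79° ≤ 2α = 28.07°  →  valid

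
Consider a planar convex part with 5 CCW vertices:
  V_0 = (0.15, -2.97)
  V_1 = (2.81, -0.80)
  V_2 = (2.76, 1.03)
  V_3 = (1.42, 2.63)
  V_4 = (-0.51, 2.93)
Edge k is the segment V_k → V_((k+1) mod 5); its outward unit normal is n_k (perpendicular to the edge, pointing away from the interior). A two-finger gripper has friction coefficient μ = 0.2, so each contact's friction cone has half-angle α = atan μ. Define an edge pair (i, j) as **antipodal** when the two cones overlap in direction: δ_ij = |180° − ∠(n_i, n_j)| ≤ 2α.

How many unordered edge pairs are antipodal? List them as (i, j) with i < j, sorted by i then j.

α = atan 0.2 = 11.31°;  2α = 22.62°
n_0 = (+0.6321, -0.7749)
n_1 = (+0.9996, +0.0273)
n_2 = (+0.7666, +0.6421)
n_3 = (+0.1536, +0.9881)
n_4 = (-0.9938, -0.1112)
  (0,1): δ = 127.64°  ·
  (0,2): δ = 89.26°  ·
  (0,3): δ = 48.04°  ·
  (0,4): δ = 57.18°  ·
  (1,2): δ = 141.62°  ·
  (1,3): δ = 100.40°  ·
  (1,4): δ = 4.82°  ✓
  (2,3): δ = 138.78°  ·
  (2,4): δ = 33.56°  ·
  (3,4): δ = 74.78°  ·
antipodal pairs: 1

count = 1; pairs: (1,4)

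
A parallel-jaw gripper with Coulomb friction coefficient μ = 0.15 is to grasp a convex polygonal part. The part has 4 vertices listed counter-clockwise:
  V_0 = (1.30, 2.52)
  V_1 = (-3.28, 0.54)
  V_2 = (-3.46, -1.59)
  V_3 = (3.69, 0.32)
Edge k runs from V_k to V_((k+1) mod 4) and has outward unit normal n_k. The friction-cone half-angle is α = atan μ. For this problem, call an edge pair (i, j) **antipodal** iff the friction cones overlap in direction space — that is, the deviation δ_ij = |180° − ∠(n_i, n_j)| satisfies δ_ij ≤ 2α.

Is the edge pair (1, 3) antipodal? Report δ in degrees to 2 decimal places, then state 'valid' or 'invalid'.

α = atan 0.15 = 8.53°;  2α = 17.06°
edge 1: e_1 = (-0.18, -2.13);  n_1 = (-0.9964, +0.0842)
edge 3: e_3 = (-2.39, +2.20);  n_3 = (+0.6773, +0.7357)
∠(n_1, n_3) = 127.80°
δ = |180° − 127.80°| = 52.20°
52.20° > 2α = 17.06°  →  invalid

δ = 52.20°, invalid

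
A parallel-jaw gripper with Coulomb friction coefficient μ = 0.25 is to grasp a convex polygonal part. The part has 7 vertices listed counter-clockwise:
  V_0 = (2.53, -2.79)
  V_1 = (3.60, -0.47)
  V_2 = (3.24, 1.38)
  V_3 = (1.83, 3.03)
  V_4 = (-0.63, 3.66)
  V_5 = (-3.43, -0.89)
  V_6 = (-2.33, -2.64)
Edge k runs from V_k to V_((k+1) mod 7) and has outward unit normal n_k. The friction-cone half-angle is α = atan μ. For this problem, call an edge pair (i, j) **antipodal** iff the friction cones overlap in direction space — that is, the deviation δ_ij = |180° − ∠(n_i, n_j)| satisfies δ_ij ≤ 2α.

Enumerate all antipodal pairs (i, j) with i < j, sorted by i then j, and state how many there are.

count = 4; pairs: (0,4), (1,5), (2,5), (3,6)

α = atan 0.25 = 14.04°;  2α = 28.07°
n_0 = (+0.9081, -0.4188)
n_1 = (+0.9816, +0.1910)
n_2 = (+0.7602, +0.6497)
n_3 = (+0.2481, +0.9687)
n_4 = (-0.8517, +0.5241)
n_5 = (-0.8466, -0.5322)
n_6 = (-0.0308, -0.9995)
  (0,1): δ = 144.23°  ·
  (0,2): δ = 114.73°  ·
  (0,3): δ = 79.61°  ·
  (0,4): δ = 6.85°  ✓
  (0,5): δ = 56.91°  ·
  (0,6): δ = 112.99°  ·
  (1,2): δ = 150.50°  ·
  (1,3): δ = 115.38°  ·
  (1,4): δ = 42.62°  ·
  (1,5): δ = 21.14°  ✓
  (1,6): δ = 77.22°  ·
  (2,3): δ = 144.88°  ·
  (2,4): δ = 72.12°  ·
  (2,5): δ = 8.36°  ✓
  (2,6): δ = 47.72°  ·
  (3,4): δ = 107.24°  ·
  (3,5): δ = 43.48°  ·
  (3,6): δ = 12.60°  ✓
  (4,5): δ = 116.24°  ·
  (4,6): δ = 60.16°  ·
  (5,6): δ = 123.92°  ·
antipodal pairs: 4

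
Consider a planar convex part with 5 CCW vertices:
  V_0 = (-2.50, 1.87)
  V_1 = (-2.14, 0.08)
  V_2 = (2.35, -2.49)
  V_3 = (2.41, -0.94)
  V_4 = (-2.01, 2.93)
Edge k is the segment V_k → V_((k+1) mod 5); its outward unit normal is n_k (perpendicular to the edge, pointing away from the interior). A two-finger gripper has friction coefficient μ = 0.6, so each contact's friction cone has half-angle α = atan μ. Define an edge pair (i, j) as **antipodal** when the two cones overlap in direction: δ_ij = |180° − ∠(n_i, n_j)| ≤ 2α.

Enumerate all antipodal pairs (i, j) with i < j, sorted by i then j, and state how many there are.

α = atan 0.6 = 30.96°;  2α = 61.93°
n_0 = (-0.9804, -0.1972)
n_1 = (-0.4968, -0.8679)
n_2 = (+0.9993, -0.0387)
n_3 = (+0.6587, +0.7524)
n_4 = (-0.9077, +0.4196)
  (0,1): δ = 131.16°  ·
  (0,2): δ = 13.59°  ✓
  (0,3): δ = 37.42°  ✓
  (0,4): δ = 143.82°  ·
  (1,2): δ = 62.43°  ·
  (1,3): δ = 11.42°  ✓
  (1,4): δ = 94.98°  ·
  (2,3): δ = 128.99°  ·
  (2,4): δ = 22.59°  ✓
  (3,4): δ = 73.61°  ·
antipodal pairs: 4

count = 4; pairs: (0,2), (0,3), (1,3), (2,4)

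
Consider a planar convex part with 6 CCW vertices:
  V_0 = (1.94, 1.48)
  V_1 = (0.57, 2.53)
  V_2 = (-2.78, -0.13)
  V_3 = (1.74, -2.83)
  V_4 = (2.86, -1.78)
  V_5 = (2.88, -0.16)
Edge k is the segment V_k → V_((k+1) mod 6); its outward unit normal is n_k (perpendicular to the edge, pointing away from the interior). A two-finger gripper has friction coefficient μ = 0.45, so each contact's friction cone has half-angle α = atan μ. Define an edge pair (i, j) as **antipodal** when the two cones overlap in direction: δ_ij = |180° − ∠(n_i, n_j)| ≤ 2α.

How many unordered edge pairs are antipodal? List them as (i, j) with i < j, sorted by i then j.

α = atan 0.45 = 24.23°;  2α = 48.46°
n_0 = (+0.6083, +0.7937)
n_1 = (-0.6218, +0.7831)
n_2 = (-0.5128, -0.8585)
n_3 = (+0.6839, -0.7295)
n_4 = (+0.9999, -0.0123)
n_5 = (+0.8676, +0.4973)
  (0,1): δ = 104.08°  ·
  (0,2): δ = 6.62°  ✓
  (0,3): δ = 80.62°  ·
  (0,4): δ = 126.76°  ·
  (0,5): δ = 157.29°  ·
  (1,2): δ = 69.30°  ·
  (1,3): δ = 4.70°  ✓
  (1,4): δ = 50.84°  ·
  (1,5): δ = 81.37°  ·
  (2,3): δ = 106.00°  ·
  (2,4): δ = 59.86°  ·
  (2,5): δ = 29.33°  ✓
  (3,4): δ = 133.86°  ·
  (3,5): δ = 103.33°  ·
  (4,5): δ = 149.47°  ·
antipodal pairs: 3

count = 3; pairs: (0,2), (1,3), (2,5)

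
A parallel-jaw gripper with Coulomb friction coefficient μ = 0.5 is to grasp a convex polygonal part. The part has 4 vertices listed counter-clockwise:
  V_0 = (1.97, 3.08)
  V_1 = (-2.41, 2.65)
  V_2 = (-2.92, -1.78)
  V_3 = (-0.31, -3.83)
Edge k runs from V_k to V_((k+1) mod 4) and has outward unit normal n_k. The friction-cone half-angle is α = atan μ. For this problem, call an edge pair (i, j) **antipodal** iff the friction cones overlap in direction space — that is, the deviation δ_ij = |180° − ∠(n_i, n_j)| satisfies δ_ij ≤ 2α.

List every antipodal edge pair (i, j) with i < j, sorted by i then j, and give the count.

α = atan 0.5 = 26.57°;  2α = 53.13°
n_0 = (-0.0977, +0.9952)
n_1 = (-0.9934, +0.1144)
n_2 = (-0.6177, -0.7864)
n_3 = (+0.9496, -0.3133)
  (0,1): δ = 102.17°  ·
  (0,2): δ = 43.75°  ✓
  (0,3): δ = 66.13°  ·
  (1,2): δ = 121.58°  ·
  (1,3): δ = 11.69°  ✓
  (2,3): δ = 70.11°  ·
antipodal pairs: 2

count = 2; pairs: (0,2), (1,3)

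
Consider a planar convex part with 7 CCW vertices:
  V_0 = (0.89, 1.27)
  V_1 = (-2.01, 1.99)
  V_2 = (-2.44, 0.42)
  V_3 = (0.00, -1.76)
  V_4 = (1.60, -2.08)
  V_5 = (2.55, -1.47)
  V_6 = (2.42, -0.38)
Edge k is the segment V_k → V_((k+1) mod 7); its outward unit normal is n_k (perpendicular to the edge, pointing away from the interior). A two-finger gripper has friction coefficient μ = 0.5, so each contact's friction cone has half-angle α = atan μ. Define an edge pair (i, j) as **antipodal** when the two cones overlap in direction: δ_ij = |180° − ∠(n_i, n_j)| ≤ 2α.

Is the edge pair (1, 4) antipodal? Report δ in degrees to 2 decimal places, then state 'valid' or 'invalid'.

δ = 41.98°, valid

α = atan 0.5 = 26.57°;  2α = 53.13°
edge 1: e_1 = (-0.43, -1.57);  n_1 = (-0.9645, +0.2642)
edge 4: e_4 = (+0.95, +0.61);  n_4 = (+0.5403, -0.8415)
∠(n_1, n_4) = 138.02°
δ = |180° − 138.02°| = 41.98°
41.98° ≤ 2α = 53.13°  →  valid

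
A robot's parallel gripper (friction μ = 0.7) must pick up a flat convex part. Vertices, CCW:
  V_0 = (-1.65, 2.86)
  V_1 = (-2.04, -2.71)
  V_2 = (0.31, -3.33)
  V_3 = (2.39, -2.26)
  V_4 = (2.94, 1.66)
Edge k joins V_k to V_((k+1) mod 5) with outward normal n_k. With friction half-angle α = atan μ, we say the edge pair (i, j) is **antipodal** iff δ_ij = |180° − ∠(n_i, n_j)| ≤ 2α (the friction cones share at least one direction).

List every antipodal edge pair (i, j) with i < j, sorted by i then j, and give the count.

α = atan 0.7 = 34.99°;  2α = 69.98°
n_0 = (-0.9976, +0.0698)
n_1 = (-0.2551, -0.9669)
n_2 = (+0.4574, -0.8892)
n_3 = (+0.9903, -0.1389)
n_4 = (+0.2529, +0.9675)
  (0,1): δ = 100.77°  ·
  (0,2): δ = 58.77°  ✓
  (0,3): δ = 3.98°  ✓
  (0,4): δ = 79.35°  ·
  (1,2): δ = 138.00°  ·
  (1,3): δ = 83.21°  ·
  (1,4): δ = 0.13°  ✓
  (2,3): δ = 125.21°  ·
  (2,4): δ = 41.87°  ✓
  (3,4): δ = 96.66°  ·
antipodal pairs: 4

count = 4; pairs: (0,2), (0,3), (1,4), (2,4)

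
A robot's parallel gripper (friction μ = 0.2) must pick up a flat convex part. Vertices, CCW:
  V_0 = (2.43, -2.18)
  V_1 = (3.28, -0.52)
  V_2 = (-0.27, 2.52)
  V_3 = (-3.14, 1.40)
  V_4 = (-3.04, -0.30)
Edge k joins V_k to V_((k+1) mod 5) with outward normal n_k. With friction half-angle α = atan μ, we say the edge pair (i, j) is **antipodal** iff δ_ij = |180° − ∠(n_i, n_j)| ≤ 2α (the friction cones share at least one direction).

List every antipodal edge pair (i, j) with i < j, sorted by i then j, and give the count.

α = atan 0.2 = 11.31°;  2α = 22.62°
n_0 = (+0.8901, -0.4558)
n_1 = (+0.6504, +0.7596)
n_2 = (-0.3635, +0.9316)
n_3 = (-0.9983, -0.0587)
n_4 = (-0.3250, -0.9457)
  (0,1): δ = 103.46°  ·
  (0,2): δ = 41.57°  ·
  (0,3): δ = 30.48°  ·
  (0,4): δ = 98.15°  ·
  (1,2): δ = 118.11°  ·
  (1,3): δ = 46.06°  ·
  (1,4): δ = 21.61°  ✓
  (2,3): δ = 107.95°  ·
  (2,4): δ = 40.29°  ·
  (3,4): δ = 112.33°  ·
antipodal pairs: 1

count = 1; pairs: (1,4)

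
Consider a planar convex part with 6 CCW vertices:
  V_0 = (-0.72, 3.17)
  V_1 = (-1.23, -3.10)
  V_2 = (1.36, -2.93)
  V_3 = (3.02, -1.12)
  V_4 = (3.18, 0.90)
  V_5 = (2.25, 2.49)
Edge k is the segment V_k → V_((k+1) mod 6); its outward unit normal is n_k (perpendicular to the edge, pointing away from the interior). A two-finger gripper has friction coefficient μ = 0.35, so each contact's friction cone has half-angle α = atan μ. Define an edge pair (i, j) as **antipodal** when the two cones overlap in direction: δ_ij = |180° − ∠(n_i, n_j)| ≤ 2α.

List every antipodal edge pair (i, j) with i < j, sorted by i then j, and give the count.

α = atan 0.35 = 19.29°;  2α = 38.58°
n_0 = (-0.9967, +0.0811)
n_1 = (+0.0655, -0.9979)
n_2 = (+0.7370, -0.6759)
n_3 = (+0.9969, -0.0790)
n_4 = (+0.8632, +0.5049)
n_5 = (+0.2232, +0.9748)
  (0,1): δ = 81.59°  ·
  (0,2): δ = 37.87°  ✓
  (0,3): δ = 0.12°  ✓
  (0,4): δ = 34.97°  ✓
  (0,5): δ = 81.75°  ·
  (1,2): δ = 136.28°  ·
  (1,3): δ = 98.28°  ·
  (1,4): δ = 63.43°  ·
  (1,5): δ = 16.65°  ✓
  (2,3): δ = 142.00°  ·
  (2,4): δ = 107.15°  ·
  (2,5): δ = 60.37°  ·
  (3,4): δ = 145.15°  ·
  (3,5): δ = 98.37°  ·
  (4,5): δ = 133.22°  ·
antipodal pairs: 4

count = 4; pairs: (0,2), (0,3), (0,4), (1,5)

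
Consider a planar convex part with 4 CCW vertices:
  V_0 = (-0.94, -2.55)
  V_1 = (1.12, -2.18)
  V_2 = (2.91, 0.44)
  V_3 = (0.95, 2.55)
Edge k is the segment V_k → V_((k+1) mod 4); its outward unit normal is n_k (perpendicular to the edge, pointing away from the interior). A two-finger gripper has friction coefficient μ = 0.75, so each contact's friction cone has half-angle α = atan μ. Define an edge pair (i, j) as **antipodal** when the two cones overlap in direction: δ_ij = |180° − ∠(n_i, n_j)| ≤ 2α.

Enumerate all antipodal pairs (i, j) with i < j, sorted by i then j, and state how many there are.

count = 4; pairs: (0,2), (0,3), (1,3), (2,3)

α = atan 0.75 = 36.87°;  2α = 73.74°
n_0 = (+0.1768, -0.9842)
n_1 = (+0.8257, -0.5641)
n_2 = (+0.7327, +0.6806)
n_3 = (-0.9377, +0.3475)
  (0,1): δ = 134.52°  ·
  (0,2): δ = 57.29°  ✓
  (0,3): δ = 59.48°  ✓
  (1,2): δ = 102.77°  ·
  (1,3): δ = 14.01°  ✓
  (2,3): δ = 63.22°  ✓
antipodal pairs: 4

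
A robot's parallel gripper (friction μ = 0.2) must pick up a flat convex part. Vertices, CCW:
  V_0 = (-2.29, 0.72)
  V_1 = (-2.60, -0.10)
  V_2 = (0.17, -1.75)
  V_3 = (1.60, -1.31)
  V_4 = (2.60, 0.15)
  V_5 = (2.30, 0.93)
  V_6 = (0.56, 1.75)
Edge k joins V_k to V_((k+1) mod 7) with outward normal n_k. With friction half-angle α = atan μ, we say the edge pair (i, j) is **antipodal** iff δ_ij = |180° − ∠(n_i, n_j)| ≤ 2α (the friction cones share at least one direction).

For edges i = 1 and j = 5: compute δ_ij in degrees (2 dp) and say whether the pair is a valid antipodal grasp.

δ = 5.55°, valid

α = atan 0.2 = 11.31°;  2α = 22.62°
edge 1: e_1 = (+2.77, -1.65);  n_1 = (-0.5118, -0.8591)
edge 5: e_5 = (-1.74, +0.82);  n_5 = (+0.4263, +0.9046)
∠(n_1, n_5) = 174.45°
δ = |180° − 174.45°| = 5.55°
5.55° ≤ 2α = 22.62°  →  valid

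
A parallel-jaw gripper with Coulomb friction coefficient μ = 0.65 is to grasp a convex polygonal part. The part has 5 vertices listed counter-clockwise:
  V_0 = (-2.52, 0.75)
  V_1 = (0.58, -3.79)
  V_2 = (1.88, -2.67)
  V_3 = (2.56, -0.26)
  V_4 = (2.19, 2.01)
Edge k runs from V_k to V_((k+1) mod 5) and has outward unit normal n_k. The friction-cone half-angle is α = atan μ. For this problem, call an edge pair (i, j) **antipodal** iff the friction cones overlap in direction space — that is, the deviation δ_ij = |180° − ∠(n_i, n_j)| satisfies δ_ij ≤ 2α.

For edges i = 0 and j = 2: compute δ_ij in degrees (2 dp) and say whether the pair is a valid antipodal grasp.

α = atan 0.65 = 33.02°;  2α = 66.05°
edge 0: e_0 = (+3.10, -4.54);  n_0 = (-0.8258, -0.5639)
edge 2: e_2 = (+0.68, +2.41);  n_2 = (+0.9624, -0.2716)
∠(n_0, n_2) = 129.92°
δ = |180° − 129.92°| = 50.08°
50.08° ≤ 2α = 66.05°  →  valid

δ = 50.08°, valid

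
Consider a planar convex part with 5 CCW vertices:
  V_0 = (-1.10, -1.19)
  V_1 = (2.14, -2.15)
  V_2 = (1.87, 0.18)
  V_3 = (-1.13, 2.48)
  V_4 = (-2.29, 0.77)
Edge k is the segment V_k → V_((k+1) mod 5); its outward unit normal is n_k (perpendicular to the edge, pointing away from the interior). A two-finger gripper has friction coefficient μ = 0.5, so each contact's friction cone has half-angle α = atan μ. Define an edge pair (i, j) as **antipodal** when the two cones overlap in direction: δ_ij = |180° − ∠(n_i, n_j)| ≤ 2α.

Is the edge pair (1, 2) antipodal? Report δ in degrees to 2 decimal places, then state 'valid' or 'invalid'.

α = atan 0.5 = 26.57°;  2α = 53.13°
edge 1: e_1 = (-0.27, +2.33);  n_1 = (+0.9934, +0.1151)
edge 2: e_2 = (-3.00, +2.30);  n_2 = (+0.6084, +0.7936)
∠(n_1, n_2) = 45.91°
δ = |180° − 45.91°| = 134.09°
134.09° > 2α = 53.13°  →  invalid

δ = 134.09°, invalid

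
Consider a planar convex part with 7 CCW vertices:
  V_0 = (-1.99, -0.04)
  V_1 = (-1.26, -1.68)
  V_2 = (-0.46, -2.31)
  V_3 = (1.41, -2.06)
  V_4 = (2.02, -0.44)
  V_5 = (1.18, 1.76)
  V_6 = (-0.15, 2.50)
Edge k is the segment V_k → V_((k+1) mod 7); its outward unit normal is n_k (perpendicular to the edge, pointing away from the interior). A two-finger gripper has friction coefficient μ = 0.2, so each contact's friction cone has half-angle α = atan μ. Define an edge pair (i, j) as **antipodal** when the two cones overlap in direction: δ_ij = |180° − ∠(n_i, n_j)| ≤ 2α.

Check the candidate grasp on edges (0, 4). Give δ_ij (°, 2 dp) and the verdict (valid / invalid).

α = atan 0.2 = 11.31°;  2α = 22.62°
edge 0: e_0 = (+0.73, -1.64);  n_0 = (-0.9136, -0.4067)
edge 4: e_4 = (-0.84, +2.20);  n_4 = (+0.9342, +0.3567)
∠(n_0, n_4) = 176.90°
δ = |180° − 176.90°| = 3.10°
3.10° ≤ 2α = 22.62°  →  valid

δ = 3.10°, valid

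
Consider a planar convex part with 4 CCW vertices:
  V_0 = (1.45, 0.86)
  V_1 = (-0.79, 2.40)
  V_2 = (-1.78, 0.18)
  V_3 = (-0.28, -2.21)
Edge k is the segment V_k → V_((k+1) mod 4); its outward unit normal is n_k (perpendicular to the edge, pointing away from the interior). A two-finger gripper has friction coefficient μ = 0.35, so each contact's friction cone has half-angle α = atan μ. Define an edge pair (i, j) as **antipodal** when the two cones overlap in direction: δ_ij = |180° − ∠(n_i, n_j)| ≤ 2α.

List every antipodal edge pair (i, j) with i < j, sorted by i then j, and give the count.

count = 2; pairs: (0,2), (1,3)

α = atan 0.35 = 19.29°;  2α = 38.58°
n_0 = (+0.5665, +0.8240)
n_1 = (-0.9133, +0.4073)
n_2 = (-0.8470, -0.5316)
n_3 = (+0.8712, -0.4909)
  (0,1): δ = 79.53°  ·
  (0,2): δ = 23.38°  ✓
  (0,3): δ = 95.11°  ·
  (1,2): δ = 123.85°  ·
  (1,3): δ = 5.37°  ✓
  (2,3): δ = 61.52°  ·
antipodal pairs: 2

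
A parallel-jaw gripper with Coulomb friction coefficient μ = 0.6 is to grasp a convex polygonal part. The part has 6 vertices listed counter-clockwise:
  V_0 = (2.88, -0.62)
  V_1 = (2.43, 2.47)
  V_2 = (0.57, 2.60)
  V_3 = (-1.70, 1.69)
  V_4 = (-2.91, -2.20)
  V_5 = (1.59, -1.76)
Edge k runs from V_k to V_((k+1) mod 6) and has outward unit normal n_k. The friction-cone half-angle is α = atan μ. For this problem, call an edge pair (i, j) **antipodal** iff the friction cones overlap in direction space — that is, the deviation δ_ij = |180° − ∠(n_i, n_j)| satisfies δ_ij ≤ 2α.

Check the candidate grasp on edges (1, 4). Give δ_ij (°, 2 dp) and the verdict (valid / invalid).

α = atan 0.6 = 30.96°;  2α = 61.93°
edge 1: e_1 = (-1.86, +0.13);  n_1 = (+0.0697, +0.9976)
edge 4: e_4 = (+4.50, +0.44);  n_4 = (+0.0973, -0.9953)
∠(n_1, n_4) = 170.42°
δ = |180° − 170.42°| = 9.58°
9.58° ≤ 2α = 61.93°  →  valid

δ = 9.58°, valid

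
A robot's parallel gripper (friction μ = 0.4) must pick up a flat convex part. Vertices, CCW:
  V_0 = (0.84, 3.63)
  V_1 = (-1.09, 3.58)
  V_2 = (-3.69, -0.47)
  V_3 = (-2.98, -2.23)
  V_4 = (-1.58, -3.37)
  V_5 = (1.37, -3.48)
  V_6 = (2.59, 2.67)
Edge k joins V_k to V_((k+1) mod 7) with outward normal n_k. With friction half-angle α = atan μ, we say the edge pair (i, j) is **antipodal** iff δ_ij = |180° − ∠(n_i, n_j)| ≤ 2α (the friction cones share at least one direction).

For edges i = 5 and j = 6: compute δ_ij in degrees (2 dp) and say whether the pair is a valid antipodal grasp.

δ = 107.53°, invalid

α = atan 0.4 = 21.80°;  2α = 43.60°
edge 5: e_5 = (+1.22, +6.15);  n_5 = (+0.9809, -0.1946)
edge 6: e_6 = (-1.75, +0.96);  n_6 = (+0.4810, +0.8767)
∠(n_5, n_6) = 72.47°
δ = |180° − 72.47°| = 107.53°
107.53° > 2α = 43.60°  →  invalid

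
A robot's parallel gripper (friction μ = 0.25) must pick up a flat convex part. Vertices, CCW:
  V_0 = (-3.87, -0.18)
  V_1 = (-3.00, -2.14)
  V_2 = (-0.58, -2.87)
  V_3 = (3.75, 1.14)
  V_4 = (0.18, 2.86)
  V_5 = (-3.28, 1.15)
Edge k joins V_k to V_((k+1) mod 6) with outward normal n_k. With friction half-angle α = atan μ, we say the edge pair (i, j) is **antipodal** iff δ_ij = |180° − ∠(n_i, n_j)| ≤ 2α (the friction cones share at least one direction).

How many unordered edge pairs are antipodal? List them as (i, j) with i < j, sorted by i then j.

count = 3; pairs: (1,3), (2,4), (2,5)

α = atan 0.25 = 14.04°;  2α = 28.07°
n_0 = (-0.9140, -0.4057)
n_1 = (-0.2888, -0.9574)
n_2 = (+0.6795, -0.7337)
n_3 = (+0.4340, +0.9009)
n_4 = (-0.4431, +0.8965)
n_5 = (-0.9141, +0.4055)
  (0,1): δ = 130.72°  ·
  (0,2): δ = 71.13°  ·
  (0,3): δ = 40.34°  ·
  (0,4): δ = 92.36°  ·
  (0,5): δ = 132.14°  ·
  (1,2): δ = 120.41°  ·
  (1,3): δ = 8.94°  ✓
  (1,4): δ = 43.09°  ·
  (1,5): δ = 82.86°  ·
  (2,3): δ = 68.53°  ·
  (2,4): δ = 16.50°  ✓
  (2,5): δ = 23.27°  ✓
  (3,4): δ = 127.98°  ·
  (3,5): δ = 88.20°  ·
  (4,5): δ = 140.22°  ·
antipodal pairs: 3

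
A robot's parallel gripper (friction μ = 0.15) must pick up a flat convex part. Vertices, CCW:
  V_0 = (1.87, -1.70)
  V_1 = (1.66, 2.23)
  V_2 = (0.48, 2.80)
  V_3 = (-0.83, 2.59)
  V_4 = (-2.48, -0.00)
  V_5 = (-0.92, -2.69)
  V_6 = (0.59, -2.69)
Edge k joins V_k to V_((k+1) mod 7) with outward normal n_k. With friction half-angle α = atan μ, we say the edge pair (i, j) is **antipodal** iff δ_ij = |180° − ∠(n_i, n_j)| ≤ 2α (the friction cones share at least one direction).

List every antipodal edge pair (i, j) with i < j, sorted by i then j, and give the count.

count = 1; pairs: (2,5)

α = atan 0.15 = 8.53°;  2α = 17.06°
n_0 = (+0.9986, +0.0534)
n_1 = (+0.4350, +0.9004)
n_2 = (-0.1583, +0.9874)
n_3 = (-0.8434, +0.5373)
n_4 = (-0.8651, -0.5017)
n_5 = (+0.0000, -1.0000)
n_6 = (+0.6118, -0.7910)
  (0,1): δ = 118.84°  ·
  (0,2): δ = 83.95°  ·
  (0,3): δ = 35.56°  ·
  (0,4): δ = 27.05°  ·
  (0,5): δ = 86.94°  ·
  (0,6): δ = 124.66°  ·
  (1,2): δ = 145.11°  ·
  (1,3): δ = 96.72°  ·
  (1,4): δ = 34.11°  ·
  (1,5): δ = 25.78°  ·
  (1,6): δ = 63.50°  ·
  (2,3): δ = 131.61°  ·
  (2,4): δ = 69.00°  ·
  (2,5): δ = 9.11°  ✓
  (2,6): δ = 28.61°  ·
  (3,4): δ = 117.39°  ·
  (3,5): δ = 57.50°  ·
  (3,6): δ = 19.78°  ·
  (4,5): δ = 120.11°  ·
  (4,6): δ = 82.39°  ·
  (5,6): δ = 142.28°  ·
antipodal pairs: 1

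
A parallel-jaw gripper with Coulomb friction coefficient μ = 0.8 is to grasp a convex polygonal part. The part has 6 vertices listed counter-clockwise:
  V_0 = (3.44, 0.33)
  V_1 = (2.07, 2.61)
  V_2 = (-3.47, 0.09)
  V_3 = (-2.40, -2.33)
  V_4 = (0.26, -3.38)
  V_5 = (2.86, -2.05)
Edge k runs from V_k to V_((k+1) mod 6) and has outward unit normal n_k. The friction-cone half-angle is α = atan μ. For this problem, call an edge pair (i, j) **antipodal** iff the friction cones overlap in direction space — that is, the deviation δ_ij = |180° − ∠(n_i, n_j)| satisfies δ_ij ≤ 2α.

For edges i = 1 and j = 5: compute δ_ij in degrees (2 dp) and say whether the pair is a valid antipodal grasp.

δ = 51.84°, valid

α = atan 0.8 = 38.66°;  2α = 77.32°
edge 1: e_1 = (-5.54, -2.52);  n_1 = (-0.4141, +0.9103)
edge 5: e_5 = (+0.58, +2.38);  n_5 = (+0.9716, -0.2368)
∠(n_1, n_5) = 128.16°
δ = |180° − 128.16°| = 51.84°
51.84° ≤ 2α = 77.32°  →  valid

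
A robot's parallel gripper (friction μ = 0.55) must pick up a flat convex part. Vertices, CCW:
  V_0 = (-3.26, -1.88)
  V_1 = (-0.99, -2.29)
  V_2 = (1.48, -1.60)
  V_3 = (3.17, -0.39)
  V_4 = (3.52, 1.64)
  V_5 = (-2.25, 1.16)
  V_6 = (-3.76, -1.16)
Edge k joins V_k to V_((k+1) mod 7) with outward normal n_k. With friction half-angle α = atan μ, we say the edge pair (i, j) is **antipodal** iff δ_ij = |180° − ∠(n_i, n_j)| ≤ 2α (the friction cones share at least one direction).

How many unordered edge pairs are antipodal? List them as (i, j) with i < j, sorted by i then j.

α = atan 0.55 = 28.81°;  2α = 57.62°
n_0 = (-0.1777, -0.9841)
n_1 = (+0.2691, -0.9631)
n_2 = (+0.5821, -0.8131)
n_3 = (+0.9855, -0.1699)
n_4 = (-0.0829, +0.9966)
n_5 = (-0.8381, +0.5455)
n_6 = (-0.8214, -0.5704)
  (0,1): δ = 154.15°  ·
  (0,2): δ = 134.16°  ·
  (0,3): δ = 89.54°  ·
  (0,4): δ = 14.99°  ✓
  (0,5): δ = 67.18°  ·
  (0,6): δ = 135.02°  ·
  (1,2): δ = 160.01°  ·
  (1,3): δ = 115.39°  ·
  (1,4): δ = 10.85°  ✓
  (1,5): δ = 41.33°  ✓
  (1,6): δ = 109.17°  ·
  (2,3): δ = 135.38°  ·
  (2,4): δ = 30.85°  ✓
  (2,5): δ = 21.34°  ✓
  (2,6): δ = 89.18°  ·
  (3,4): δ = 75.46°  ·
  (3,5): δ = 23.28°  ✓
  (3,6): δ = 44.56°  ✓
  (4,5): δ = 127.81°  ·
  (4,6): δ = 59.98°  ·
  (5,6): δ = 112.16°  ·
antipodal pairs: 7

count = 7; pairs: (0,4), (1,4), (1,5), (2,4), (2,5), (3,5), (3,6)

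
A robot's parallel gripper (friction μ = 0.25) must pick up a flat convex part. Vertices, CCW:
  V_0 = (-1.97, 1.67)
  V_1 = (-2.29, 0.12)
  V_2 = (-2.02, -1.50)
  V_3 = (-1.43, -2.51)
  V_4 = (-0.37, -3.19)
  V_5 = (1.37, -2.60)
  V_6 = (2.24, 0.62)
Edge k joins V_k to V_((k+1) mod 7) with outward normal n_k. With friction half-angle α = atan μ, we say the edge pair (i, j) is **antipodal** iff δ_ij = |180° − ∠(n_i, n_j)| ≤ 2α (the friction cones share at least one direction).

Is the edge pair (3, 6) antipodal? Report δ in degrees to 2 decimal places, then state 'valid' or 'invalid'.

α = atan 0.25 = 14.04°;  2α = 28.07°
edge 3: e_3 = (+1.06, -0.68);  n_3 = (-0.5400, -0.8417)
edge 6: e_6 = (-4.21, +1.05);  n_6 = (+0.2420, +0.9703)
∠(n_3, n_6) = 161.32°
δ = |180° − 161.32°| = 18.68°
18.68° ≤ 2α = 28.07°  →  valid

δ = 18.68°, valid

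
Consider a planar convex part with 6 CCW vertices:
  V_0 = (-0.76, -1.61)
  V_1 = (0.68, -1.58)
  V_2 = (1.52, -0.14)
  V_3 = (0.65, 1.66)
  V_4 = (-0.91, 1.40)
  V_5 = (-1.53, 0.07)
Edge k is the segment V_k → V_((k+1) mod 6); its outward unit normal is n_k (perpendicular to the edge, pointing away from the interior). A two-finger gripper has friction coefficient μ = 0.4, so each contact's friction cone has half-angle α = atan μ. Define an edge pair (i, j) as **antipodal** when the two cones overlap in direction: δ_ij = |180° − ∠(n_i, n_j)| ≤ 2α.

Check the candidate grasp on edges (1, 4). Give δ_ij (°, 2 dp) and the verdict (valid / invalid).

δ = 5.26°, valid

α = atan 0.4 = 21.80°;  2α = 43.60°
edge 1: e_1 = (+0.84, +1.44);  n_1 = (+0.8638, -0.5039)
edge 4: e_4 = (-0.62, -1.33);  n_4 = (-0.9064, +0.4225)
∠(n_1, n_4) = 174.74°
δ = |180° − 174.74°| = 5.26°
5.26° ≤ 2α = 43.60°  →  valid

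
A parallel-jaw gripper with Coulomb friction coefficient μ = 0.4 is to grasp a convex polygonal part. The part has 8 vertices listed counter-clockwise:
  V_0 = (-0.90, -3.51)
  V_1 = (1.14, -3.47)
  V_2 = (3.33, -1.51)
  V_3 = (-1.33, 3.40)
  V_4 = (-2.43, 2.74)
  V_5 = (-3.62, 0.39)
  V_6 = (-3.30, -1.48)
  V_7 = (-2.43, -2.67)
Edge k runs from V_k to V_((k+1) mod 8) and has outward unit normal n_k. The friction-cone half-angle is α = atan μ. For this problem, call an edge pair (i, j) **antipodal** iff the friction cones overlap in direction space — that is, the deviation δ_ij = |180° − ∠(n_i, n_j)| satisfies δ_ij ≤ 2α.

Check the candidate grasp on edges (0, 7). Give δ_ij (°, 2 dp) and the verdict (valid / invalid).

δ = 150.11°, invalid

α = atan 0.4 = 21.80°;  2α = 43.60°
edge 0: e_0 = (+2.04, +0.04);  n_0 = (+0.0196, -0.9998)
edge 7: e_7 = (+1.53, -0.84);  n_7 = (-0.4813, -0.8766)
∠(n_0, n_7) = 29.89°
δ = |180° − 29.89°| = 150.11°
150.11° > 2α = 43.60°  →  invalid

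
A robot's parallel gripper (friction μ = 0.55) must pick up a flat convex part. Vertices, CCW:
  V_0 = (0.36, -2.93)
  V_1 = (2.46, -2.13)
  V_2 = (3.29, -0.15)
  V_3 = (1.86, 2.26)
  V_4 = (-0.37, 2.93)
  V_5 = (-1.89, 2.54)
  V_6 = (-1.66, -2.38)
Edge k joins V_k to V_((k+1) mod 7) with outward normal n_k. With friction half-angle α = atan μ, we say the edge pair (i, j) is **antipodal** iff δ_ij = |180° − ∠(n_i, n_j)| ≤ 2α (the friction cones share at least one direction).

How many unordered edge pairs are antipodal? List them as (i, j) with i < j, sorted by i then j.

count = 8; pairs: (0,3), (0,4), (1,4), (1,5), (2,5), (2,6), (3,6), (4,6)

α = atan 0.55 = 28.81°;  2α = 57.62°
n_0 = (+0.3560, -0.9345)
n_1 = (+0.9222, -0.3866)
n_2 = (+0.8600, +0.5103)
n_3 = (+0.2877, +0.9577)
n_4 = (-0.2485, +0.9686)
n_5 = (-0.9989, -0.0467)
n_6 = (-0.2627, -0.9649)
  (0,1): δ = 133.60°  ·
  (0,2): δ = 80.17°  ·
  (0,3): δ = 37.58°  ✓
  (0,4): δ = 6.46°  ✓
  (0,5): δ = 71.82°  ·
  (0,6): δ = 143.91°  ·
  (1,2): δ = 126.57°  ·
  (1,3): δ = 83.98°  ·
  (1,4): δ = 52.87°  ✓
  (1,5): δ = 25.42°  ✓
  (1,6): δ = 97.51°  ·
  (2,3): δ = 137.41°  ·
  (2,4): δ = 106.29°  ·
  (2,5): δ = 28.01°  ✓
  (2,6): δ = 44.09°  ✓
  (3,4): δ = 148.89°  ·
  (3,5): δ = 70.60°  ·
  (3,6): δ = 1.49°  ✓
  (4,5): δ = 101.71°  ·
  (4,6): δ = 29.62°  ✓
  (5,6): δ = 107.91°  ·
antipodal pairs: 8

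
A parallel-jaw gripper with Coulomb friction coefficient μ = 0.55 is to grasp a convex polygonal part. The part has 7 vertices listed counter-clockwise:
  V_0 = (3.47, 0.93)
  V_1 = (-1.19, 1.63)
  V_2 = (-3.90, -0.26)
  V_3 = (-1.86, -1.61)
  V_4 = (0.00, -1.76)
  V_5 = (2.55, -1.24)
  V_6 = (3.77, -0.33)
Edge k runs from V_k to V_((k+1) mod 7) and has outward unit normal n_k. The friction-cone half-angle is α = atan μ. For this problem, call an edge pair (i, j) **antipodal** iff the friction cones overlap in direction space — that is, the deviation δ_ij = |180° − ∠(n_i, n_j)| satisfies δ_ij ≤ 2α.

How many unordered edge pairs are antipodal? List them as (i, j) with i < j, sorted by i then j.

count = 8; pairs: (0,2), (0,3), (0,4), (0,5), (1,3), (1,4), (1,5), (2,6)

α = atan 0.55 = 28.81°;  2α = 57.62°
n_0 = (+0.1485, +0.9889)
n_1 = (-0.5720, +0.8202)
n_2 = (-0.5519, -0.8339)
n_3 = (-0.0804, -0.9968)
n_4 = (+0.1998, -0.9798)
n_5 = (+0.5979, -0.8016)
n_6 = (+0.9728, +0.2316)
  (0,1): δ = 136.56°  ·
  (0,2): δ = 24.95°  ✓
  (0,3): δ = 3.93°  ✓
  (0,4): δ = 20.07°  ✓
  (0,5): δ = 45.26°  ✓
  (0,6): δ = 111.94°  ·
  (1,2): δ = 68.39°  ·
  (1,3): δ = 39.50°  ✓
  (1,4): δ = 23.37°  ✓
  (1,5): δ = 1.83°  ✓
  (1,6): δ = 68.50°  ·
  (2,3): δ = 151.12°  ·
  (2,4): δ = 134.98°  ·
  (2,5): δ = 109.79°  ·
  (2,6): δ = 43.11°  ✓
  (3,4): δ = 163.86°  ·
  (3,5): δ = 138.67°  ·
  (3,6): δ = 72.00°  ·
  (4,5): δ = 154.81°  ·
  (4,6): δ = 88.13°  ·
  (5,6): δ = 113.33°  ·
antipodal pairs: 8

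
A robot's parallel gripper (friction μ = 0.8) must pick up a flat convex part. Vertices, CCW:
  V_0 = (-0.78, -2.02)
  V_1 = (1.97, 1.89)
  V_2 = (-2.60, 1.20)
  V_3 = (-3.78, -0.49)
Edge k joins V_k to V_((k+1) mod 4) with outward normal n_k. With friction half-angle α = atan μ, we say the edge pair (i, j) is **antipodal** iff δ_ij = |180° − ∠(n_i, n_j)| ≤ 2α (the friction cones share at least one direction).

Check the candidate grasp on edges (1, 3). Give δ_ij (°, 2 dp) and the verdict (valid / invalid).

δ = 35.61°, valid

α = atan 0.8 = 38.66°;  2α = 77.32°
edge 1: e_1 = (-4.57, -0.69);  n_1 = (-0.1493, +0.9888)
edge 3: e_3 = (+3.00, -1.53);  n_3 = (-0.4543, -0.8908)
∠(n_1, n_3) = 144.39°
δ = |180° − 144.39°| = 35.61°
35.61° ≤ 2α = 77.32°  →  valid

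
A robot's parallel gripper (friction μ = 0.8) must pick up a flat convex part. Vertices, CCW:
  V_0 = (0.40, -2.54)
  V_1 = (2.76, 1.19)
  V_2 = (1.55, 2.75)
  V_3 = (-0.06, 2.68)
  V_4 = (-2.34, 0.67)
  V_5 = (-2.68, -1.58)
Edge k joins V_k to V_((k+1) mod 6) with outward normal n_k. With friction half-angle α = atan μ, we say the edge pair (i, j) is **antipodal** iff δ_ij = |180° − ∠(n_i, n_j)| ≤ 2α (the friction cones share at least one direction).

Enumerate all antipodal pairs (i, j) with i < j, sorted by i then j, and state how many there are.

α = atan 0.8 = 38.66°;  2α = 77.32°
n_0 = (+0.8451, -0.5347)
n_1 = (+0.7902, +0.6129)
n_2 = (-0.0434, +0.9991)
n_3 = (-0.6613, +0.7501)
n_4 = (-0.9888, +0.1494)
n_5 = (-0.2976, -0.9547)
  (0,1): δ = 109.88°  ·
  (0,2): δ = 55.19°  ✓
  (0,3): δ = 16.28°  ✓
  (0,4): δ = 23.73°  ✓
  (0,5): δ = 105.01°  ·
  (1,2): δ = 125.31°  ·
  (1,3): δ = 86.40°  ·
  (1,4): δ = 46.39°  ✓
  (1,5): δ = 34.89°  ✓
  (2,3): δ = 141.09°  ·
  (2,4): δ = 101.08°  ·
  (2,5): δ = 19.80°  ✓
  (3,4): δ = 139.99°  ·
  (3,5): δ = 58.71°  ✓
  (4,5): δ = 98.72°  ·
antipodal pairs: 7

count = 7; pairs: (0,2), (0,3), (0,4), (1,4), (1,5), (2,5), (3,5)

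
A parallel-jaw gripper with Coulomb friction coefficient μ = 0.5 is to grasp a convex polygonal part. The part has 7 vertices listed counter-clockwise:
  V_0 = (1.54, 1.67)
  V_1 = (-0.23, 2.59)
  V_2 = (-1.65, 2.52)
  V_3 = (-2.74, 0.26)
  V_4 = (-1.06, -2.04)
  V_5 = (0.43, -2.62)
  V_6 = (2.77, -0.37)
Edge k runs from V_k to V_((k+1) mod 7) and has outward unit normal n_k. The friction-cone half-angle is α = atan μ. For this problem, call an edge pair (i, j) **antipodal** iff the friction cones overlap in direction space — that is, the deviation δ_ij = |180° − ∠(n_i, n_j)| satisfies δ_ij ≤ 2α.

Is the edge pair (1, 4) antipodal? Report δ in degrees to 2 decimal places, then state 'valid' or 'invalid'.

δ = 24.09°, valid

α = atan 0.5 = 26.57°;  2α = 53.13°
edge 1: e_1 = (-1.42, -0.07);  n_1 = (-0.0492, +0.9988)
edge 4: e_4 = (+1.49, -0.58);  n_4 = (-0.3627, -0.9319)
∠(n_1, n_4) = 155.91°
δ = |180° − 155.91°| = 24.09°
24.09° ≤ 2α = 53.13°  →  valid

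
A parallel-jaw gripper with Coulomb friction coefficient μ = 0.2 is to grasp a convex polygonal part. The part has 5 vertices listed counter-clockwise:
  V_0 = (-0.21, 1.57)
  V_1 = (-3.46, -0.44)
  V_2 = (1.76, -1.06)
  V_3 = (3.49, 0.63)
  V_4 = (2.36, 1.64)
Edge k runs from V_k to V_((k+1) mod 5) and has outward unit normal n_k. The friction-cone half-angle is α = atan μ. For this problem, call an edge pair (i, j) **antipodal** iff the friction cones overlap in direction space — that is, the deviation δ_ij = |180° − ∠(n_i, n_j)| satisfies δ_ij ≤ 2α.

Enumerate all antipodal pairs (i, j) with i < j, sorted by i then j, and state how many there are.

count = 2; pairs: (0,2), (1,4)

α = atan 0.2 = 11.31°;  2α = 22.62°
n_0 = (-0.5260, +0.8505)
n_1 = (-0.1179, -0.9930)
n_2 = (+0.6988, -0.7153)
n_3 = (+0.6664, +0.7456)
n_4 = (-0.0272, +0.9996)
  (0,1): δ = 38.51°  ·
  (0,2): δ = 12.59°  ✓
  (0,3): δ = 106.47°  ·
  (0,4): δ = 149.83°  ·
  (1,2): δ = 128.90°  ·
  (1,3): δ = 35.02°  ·
  (1,4): δ = 8.33°  ✓
  (2,3): δ = 86.12°  ·
  (2,4): δ = 42.77°  ·
  (3,4): δ = 136.65°  ·
antipodal pairs: 2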